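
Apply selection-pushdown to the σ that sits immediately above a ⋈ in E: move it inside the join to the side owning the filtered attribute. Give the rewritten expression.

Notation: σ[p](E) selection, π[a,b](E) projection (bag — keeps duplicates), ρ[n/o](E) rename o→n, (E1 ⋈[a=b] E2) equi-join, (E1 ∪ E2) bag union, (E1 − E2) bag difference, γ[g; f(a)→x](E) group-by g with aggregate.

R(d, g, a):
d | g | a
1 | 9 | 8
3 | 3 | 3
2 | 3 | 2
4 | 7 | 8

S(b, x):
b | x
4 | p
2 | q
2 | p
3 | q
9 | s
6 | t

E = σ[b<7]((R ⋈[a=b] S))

σ filters on b, owned by the right side.
E' = (R ⋈[a=b] σ[b<7](S))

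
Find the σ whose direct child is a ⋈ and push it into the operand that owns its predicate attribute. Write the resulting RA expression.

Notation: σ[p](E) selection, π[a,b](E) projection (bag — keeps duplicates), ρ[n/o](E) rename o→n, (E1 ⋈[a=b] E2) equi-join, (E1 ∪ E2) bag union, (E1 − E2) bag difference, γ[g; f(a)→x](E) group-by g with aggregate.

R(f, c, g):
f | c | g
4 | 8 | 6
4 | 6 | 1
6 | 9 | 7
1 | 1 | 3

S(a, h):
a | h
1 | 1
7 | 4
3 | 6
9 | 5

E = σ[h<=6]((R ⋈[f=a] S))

σ filters on h, owned by the right side.
E' = (R ⋈[f=a] σ[h<=6](S))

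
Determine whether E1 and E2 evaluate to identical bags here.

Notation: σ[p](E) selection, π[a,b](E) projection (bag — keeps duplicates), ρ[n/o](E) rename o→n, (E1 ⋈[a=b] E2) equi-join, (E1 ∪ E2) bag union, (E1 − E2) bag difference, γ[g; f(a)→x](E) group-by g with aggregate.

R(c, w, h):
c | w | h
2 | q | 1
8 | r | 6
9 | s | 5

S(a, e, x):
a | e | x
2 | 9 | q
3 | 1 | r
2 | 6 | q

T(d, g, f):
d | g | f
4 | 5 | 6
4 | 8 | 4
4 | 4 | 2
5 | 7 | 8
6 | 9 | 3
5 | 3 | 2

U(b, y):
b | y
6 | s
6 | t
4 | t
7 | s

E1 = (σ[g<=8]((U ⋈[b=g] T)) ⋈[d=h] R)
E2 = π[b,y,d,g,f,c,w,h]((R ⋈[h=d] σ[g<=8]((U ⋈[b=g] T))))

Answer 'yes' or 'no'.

E1 stepwise |·|:
  U → 4
  T → 6
  (U ⋈[b=g] T) → 2
  σ[g<=8]((U ⋈[b=g] T)) → 2
  R → 3
  (σ[g<=8]((U ⋈[b=g] T)) ⋈[d=h] R) → 1
E2 stepwise |·|:
  R → 3
  U → 4
  T → 6
  (U ⋈[b=g] T) → 2
  σ[g<=8]((U ⋈[b=g] T)) → 2
  (R ⋈[h=d] σ[g<=8]((U ⋈[b=g] T))) → 1
  π[b,y,d,g,f,c,w,h]((R ⋈[h=d] σ[g<=8]((U ⋈[b=g] T)))) → 1

E1 and E2 produce the same multiset:
b | y | d | g | f | c | w | h
7 | s | 5 | 7 | 8 | 9 | s | 5

yes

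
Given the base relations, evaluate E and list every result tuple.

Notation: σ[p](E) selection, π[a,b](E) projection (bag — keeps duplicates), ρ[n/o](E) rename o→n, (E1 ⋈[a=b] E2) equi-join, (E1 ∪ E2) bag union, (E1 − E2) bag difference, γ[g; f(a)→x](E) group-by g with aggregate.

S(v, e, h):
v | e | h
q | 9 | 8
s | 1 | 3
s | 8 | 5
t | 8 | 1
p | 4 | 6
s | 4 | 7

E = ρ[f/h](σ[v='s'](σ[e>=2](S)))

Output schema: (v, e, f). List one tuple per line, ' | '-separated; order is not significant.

Row counts bottom-up:
  S → 6
  σ[e>=2](S) → 5
  σ[v='s'](σ[e>=2](S)) → 2
  ρ[f/h](σ[v='s'](σ[e>=2](S))) → 2

== RESULT ==
v | e | f
s | 4 | 7
s | 8 | 5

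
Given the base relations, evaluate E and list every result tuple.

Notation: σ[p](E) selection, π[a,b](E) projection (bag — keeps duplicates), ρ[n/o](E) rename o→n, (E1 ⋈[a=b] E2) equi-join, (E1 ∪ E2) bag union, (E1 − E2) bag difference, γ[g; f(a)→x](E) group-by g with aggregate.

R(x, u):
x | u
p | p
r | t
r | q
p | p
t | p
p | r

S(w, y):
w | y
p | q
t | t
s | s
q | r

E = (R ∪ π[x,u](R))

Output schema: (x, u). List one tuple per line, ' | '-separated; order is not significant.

Row counts bottom-up:
  R → 6
  R → 6
  π[x,u](R) → 6
  (R ∪ π[x,u](R)) → 12

== RESULT ==
x | u
p | p
p | p
p | p
p | p
p | r
p | r
r | q
r | q
r | t
r | t
t | p
t | p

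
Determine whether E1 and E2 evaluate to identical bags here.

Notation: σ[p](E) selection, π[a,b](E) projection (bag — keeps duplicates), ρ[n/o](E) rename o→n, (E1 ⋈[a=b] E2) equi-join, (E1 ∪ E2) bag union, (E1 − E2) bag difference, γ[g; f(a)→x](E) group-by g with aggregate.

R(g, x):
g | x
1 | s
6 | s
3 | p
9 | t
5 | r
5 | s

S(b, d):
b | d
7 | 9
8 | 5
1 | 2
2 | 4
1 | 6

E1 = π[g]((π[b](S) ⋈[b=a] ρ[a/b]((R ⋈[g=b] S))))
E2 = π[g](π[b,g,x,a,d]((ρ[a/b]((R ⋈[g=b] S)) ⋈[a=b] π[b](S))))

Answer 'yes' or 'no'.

E1 stepwise |·|:
  S → 5
  π[b](S) → 5
  R → 6
  S → 5
  (R ⋈[g=b] S) → 2
  ρ[a/b]((R ⋈[g=b] S)) → 2
  (π[b](S) ⋈[b=a] ρ[a/b]((R ⋈[g=b] S))) → 4
  π[g]((π[b](S) ⋈[b=a] ρ[a/b]((R ⋈[g=b] S)))) → 4
E2 stepwise |·|:
  R → 6
  S → 5
  (R ⋈[g=b] S) → 2
  ρ[a/b]((R ⋈[g=b] S)) → 2
  S → 5
  π[b](S) → 5
  (ρ[a/b]((R ⋈[g=b] S)) ⋈[a=b] π[b](S)) → 4
  π[b,g,x,a,d]((ρ[a/b]((R ⋈[g=b] S)) ⋈[a=b] π[b](S))) → 4
  π[g](π[b,g,x,a,d]((ρ[a/b]((R ⋈[g=b] S)) ⋈[a=b] π[b](S)))) → 4

E1 and E2 produce the same multiset:
g
1
1
1
1

yes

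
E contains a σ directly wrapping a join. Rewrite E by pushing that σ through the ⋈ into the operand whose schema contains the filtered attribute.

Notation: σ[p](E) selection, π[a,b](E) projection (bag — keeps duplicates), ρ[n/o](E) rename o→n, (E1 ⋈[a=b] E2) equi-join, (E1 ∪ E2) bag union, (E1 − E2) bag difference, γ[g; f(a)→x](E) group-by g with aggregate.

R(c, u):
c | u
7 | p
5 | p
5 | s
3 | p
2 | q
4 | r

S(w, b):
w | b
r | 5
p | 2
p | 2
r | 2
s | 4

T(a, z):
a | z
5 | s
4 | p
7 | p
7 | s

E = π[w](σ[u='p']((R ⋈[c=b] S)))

σ filters on u, owned by the left side.
E' = π[w]((σ[u='p'](R) ⋈[c=b] S))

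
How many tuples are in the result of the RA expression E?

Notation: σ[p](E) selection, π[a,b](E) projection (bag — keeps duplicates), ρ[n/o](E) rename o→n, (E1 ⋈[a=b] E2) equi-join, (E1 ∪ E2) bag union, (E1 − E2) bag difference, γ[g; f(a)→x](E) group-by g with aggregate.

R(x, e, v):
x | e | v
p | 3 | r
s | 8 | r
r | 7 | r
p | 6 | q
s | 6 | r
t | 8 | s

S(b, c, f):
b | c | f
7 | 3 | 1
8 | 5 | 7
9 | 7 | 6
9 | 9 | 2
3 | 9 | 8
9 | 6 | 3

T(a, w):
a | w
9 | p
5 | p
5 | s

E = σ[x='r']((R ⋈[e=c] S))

Subexpression sizes:
  R → 6
  S → 6
  (R ⋈[e=c] S) → 4
  σ[x='r']((R ⋈[e=c] S)) → 1

|E| = 1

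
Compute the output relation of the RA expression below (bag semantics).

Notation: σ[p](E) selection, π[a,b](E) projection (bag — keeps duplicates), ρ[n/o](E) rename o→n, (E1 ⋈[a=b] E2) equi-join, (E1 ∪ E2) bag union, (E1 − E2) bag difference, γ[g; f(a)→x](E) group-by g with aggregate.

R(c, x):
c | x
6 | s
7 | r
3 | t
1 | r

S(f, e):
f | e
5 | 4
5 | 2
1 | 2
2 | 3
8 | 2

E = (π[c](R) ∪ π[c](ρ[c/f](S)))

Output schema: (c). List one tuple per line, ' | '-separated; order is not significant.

Stepwise |·|:
  R → 4
  π[c](R) → 4
  S → 5
  ρ[c/f](S) → 5
  π[c](ρ[c/f](S)) → 5
  (π[c](R) ∪ π[c](ρ[c/f](S))) → 9

== RESULT ==
c
1
1
2
3
5
5
6
7
8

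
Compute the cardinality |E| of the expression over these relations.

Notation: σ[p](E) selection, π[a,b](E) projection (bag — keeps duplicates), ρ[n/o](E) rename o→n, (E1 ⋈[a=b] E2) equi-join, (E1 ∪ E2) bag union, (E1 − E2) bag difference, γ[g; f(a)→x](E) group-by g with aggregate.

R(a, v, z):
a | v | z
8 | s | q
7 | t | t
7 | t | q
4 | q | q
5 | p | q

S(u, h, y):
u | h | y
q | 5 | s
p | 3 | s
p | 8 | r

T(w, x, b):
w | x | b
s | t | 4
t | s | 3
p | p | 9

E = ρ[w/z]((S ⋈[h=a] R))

Row counts bottom-up:
  S → 3
  R → 5
  (S ⋈[h=a] R) → 2
  ρ[w/z]((S ⋈[h=a] R)) → 2

|E| = 2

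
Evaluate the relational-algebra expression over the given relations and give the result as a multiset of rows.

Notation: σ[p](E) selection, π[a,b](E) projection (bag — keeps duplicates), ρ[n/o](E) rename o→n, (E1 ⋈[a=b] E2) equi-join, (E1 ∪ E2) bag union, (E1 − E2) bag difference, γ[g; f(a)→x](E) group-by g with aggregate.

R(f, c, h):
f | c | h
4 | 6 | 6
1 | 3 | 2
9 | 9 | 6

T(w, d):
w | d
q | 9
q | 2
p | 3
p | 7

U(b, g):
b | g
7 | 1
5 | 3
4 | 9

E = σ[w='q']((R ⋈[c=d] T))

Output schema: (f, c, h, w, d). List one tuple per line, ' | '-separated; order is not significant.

Stepwise |·|:
  R → 3
  T → 4
  (R ⋈[c=d] T) → 2
  σ[w='q']((R ⋈[c=d] T)) → 1

== RESULT ==
f | c | h | w | d
9 | 9 | 6 | q | 9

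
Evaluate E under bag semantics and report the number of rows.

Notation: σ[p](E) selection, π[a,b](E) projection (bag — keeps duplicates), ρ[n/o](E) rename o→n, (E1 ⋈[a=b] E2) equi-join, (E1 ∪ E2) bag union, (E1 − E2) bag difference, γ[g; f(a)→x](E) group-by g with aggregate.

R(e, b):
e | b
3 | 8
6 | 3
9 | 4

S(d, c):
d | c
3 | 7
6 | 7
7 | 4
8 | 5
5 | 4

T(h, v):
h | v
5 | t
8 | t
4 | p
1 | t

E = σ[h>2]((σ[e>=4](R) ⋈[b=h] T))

Row counts bottom-up:
  R → 3
  σ[e>=4](R) → 2
  T → 4
  (σ[e>=4](R) ⋈[b=h] T) → 1
  σ[h>2]((σ[e>=4](R) ⋈[b=h] T)) → 1

|E| = 1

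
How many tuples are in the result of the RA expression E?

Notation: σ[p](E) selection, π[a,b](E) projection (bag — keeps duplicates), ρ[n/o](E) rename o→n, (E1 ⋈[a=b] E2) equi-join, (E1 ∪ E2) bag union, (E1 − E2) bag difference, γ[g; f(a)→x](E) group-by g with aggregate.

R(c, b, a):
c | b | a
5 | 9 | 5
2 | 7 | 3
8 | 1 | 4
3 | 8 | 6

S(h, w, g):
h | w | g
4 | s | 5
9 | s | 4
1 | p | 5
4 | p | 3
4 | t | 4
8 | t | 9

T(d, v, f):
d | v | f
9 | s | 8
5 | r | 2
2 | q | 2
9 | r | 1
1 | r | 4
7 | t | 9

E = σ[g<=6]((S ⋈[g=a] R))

Stepwise |·|:
  S → 6
  R → 4
  (S ⋈[g=a] R) → 5
  σ[g<=6]((S ⋈[g=a] R)) → 5

|E| = 5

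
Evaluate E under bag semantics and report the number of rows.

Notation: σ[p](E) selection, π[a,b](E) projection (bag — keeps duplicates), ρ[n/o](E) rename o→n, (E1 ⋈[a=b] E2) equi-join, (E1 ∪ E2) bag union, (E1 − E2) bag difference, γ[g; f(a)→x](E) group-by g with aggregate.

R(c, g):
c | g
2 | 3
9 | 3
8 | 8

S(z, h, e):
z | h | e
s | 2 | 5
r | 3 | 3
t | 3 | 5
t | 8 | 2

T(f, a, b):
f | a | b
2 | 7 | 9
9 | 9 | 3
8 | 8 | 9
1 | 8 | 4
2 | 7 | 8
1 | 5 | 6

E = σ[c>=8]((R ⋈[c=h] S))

Stepwise |·|:
  R → 3
  S → 4
  (R ⋈[c=h] S) → 2
  σ[c>=8]((R ⋈[c=h] S)) → 1

|E| = 1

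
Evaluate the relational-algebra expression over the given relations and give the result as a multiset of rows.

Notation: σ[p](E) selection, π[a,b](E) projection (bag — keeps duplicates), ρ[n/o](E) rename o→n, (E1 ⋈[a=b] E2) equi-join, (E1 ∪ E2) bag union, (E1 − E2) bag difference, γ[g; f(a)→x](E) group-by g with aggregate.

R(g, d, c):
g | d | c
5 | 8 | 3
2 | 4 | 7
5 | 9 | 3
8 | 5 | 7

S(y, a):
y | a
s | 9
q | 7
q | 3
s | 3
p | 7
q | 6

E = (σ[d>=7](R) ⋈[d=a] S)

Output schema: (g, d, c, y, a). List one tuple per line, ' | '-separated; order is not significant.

Per-node cardinality:
  R → 4
  σ[d>=7](R) → 2
  S → 6
  (σ[d>=7](R) ⋈[d=a] S) → 1

== RESULT ==
g | d | c | y | a
5 | 9 | 3 | s | 9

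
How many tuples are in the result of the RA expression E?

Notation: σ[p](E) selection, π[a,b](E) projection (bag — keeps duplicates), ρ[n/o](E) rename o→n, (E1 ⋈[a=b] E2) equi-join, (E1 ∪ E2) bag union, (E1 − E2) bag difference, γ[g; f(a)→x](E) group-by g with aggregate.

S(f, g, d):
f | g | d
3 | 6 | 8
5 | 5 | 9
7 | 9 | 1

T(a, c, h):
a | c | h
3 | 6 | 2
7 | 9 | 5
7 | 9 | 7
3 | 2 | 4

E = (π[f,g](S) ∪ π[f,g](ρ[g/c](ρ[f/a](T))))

Subexpression sizes:
  S → 3
  π[f,g](S) → 3
  T → 4
  ρ[f/a](T) → 4
  ρ[g/c](ρ[f/a](T)) → 4
  π[f,g](ρ[g/c](ρ[f/a](T))) → 4
  (π[f,g](S) ∪ π[f,g](ρ[g/c](ρ[f/a](T)))) → 7

|E| = 7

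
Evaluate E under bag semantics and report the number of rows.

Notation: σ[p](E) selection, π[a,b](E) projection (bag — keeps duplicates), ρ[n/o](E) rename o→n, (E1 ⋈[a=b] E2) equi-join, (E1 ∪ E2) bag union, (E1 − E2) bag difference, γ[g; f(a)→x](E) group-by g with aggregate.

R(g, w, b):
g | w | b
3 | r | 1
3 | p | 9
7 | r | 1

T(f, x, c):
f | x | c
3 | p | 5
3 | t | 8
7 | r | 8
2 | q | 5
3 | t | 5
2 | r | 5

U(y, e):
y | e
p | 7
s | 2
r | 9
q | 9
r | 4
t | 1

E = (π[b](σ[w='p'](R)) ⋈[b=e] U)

Subexpression sizes:
  R → 3
  σ[w='p'](R) → 1
  π[b](σ[w='p'](R)) → 1
  U → 6
  (π[b](σ[w='p'](R)) ⋈[b=e] U) → 2

|E| = 2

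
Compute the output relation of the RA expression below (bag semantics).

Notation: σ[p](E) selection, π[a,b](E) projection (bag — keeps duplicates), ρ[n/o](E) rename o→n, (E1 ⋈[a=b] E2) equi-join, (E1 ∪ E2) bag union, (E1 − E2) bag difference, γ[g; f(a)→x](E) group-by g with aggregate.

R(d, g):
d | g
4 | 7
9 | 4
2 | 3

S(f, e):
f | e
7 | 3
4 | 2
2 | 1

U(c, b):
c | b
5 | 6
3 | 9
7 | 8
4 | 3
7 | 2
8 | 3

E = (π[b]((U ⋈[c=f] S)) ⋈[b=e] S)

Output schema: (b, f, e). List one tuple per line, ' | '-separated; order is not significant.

Row counts bottom-up:
  U → 6
  S → 3
  (U ⋈[c=f] S) → 3
  π[b]((U ⋈[c=f] S)) → 3
  S → 3
  (π[b]((U ⋈[c=f] S)) ⋈[b=e] S) → 2

== RESULT ==
b | f | e
2 | 4 | 2
3 | 7 | 3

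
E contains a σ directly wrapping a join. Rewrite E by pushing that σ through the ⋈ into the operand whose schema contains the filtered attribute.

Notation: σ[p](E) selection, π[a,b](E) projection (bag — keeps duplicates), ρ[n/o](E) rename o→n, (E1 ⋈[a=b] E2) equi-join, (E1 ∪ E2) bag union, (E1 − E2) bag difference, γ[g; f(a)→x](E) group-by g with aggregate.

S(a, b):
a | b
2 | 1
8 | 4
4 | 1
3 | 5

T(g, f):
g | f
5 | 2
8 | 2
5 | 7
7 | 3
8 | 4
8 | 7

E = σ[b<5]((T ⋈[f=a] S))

σ filters on b, owned by the right side.
E' = (T ⋈[f=a] σ[b<5](S))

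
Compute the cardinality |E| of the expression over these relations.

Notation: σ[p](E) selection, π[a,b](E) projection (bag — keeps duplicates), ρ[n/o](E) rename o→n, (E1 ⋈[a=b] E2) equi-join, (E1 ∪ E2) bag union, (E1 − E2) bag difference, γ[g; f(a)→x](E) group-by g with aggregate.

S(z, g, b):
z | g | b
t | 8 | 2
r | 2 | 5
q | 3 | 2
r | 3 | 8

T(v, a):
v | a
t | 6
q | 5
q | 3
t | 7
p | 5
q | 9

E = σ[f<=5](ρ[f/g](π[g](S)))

Row counts bottom-up:
  S → 4
  π[g](S) → 4
  ρ[f/g](π[g](S)) → 4
  σ[f<=5](ρ[f/g](π[g](S))) → 3

|E| = 3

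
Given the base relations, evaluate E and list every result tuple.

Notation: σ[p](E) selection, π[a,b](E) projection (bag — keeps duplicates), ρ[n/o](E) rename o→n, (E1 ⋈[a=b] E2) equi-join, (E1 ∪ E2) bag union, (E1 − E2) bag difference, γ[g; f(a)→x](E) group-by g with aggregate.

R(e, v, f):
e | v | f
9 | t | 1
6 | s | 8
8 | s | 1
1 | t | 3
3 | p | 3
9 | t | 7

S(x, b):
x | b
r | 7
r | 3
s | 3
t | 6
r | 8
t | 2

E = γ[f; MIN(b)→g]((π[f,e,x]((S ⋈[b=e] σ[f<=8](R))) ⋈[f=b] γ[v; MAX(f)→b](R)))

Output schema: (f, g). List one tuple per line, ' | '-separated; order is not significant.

Subexpression sizes:
  S → 6
  R → 6
  σ[f<=8](R) → 6
  (S ⋈[b=e] σ[f<=8](R)) → 4
  π[f,e,x]((S ⋈[b=e] σ[f<=8](R))) → 4
  R → 6
  γ[v; MAX(f)→b](R) → 3
  (π[f,e,x]((S ⋈[b=e] σ[f<=8](R))) ⋈[f=b] γ[v; MAX(f)→b](R)) → 3
  γ[f; MIN(b)→g]((π[f,e,x]((S ⋈[b=e] σ[f<=8](R))) ⋈[f=b] γ[v; MAX(f)→b](R))) → 2

== RESULT ==
f | g
3 | 3
8 | 8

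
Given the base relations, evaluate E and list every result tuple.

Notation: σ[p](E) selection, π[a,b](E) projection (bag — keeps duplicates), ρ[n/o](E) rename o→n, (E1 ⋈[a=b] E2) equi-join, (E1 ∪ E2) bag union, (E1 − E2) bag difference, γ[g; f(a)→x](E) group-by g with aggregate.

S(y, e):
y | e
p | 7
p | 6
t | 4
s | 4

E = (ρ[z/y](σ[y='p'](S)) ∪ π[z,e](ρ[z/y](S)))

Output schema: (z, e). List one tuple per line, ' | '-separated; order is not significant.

Per-node cardinality:
  S → 4
  σ[y='p'](S) → 2
  ρ[z/y](σ[y='p'](S)) → 2
  S → 4
  ρ[z/y](S) → 4
  π[z,e](ρ[z/y](S)) → 4
  (ρ[z/y](σ[y='p'](S)) ∪ π[z,e](ρ[z/y](S))) → 6

== RESULT ==
z | e
p | 6
p | 6
p | 7
p | 7
s | 4
t | 4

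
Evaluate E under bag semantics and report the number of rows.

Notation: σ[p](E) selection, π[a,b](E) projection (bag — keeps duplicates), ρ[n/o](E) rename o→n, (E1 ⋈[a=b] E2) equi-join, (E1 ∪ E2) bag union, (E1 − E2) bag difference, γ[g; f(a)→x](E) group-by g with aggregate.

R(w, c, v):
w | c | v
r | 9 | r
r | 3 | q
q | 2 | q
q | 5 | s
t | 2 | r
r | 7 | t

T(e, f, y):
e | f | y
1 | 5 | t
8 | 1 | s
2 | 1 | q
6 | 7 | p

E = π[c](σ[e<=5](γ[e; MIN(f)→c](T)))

Stepwise |·|:
  T → 4
  γ[e; MIN(f)→c](T) → 4
  σ[e<=5](γ[e; MIN(f)→c](T)) → 2
  π[c](σ[e<=5](γ[e; MIN(f)→c](T))) → 2

|E| = 2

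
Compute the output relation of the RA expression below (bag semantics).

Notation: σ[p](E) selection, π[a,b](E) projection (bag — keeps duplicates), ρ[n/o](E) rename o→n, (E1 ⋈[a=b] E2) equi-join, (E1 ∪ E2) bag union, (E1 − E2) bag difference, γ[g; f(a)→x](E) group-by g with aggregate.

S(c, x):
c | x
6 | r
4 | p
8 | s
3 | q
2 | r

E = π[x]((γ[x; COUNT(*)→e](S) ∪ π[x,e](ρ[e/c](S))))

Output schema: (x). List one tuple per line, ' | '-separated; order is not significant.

Row counts bottom-up:
  S → 5
  γ[x; COUNT(*)→e](S) → 4
  S → 5
  ρ[e/c](S) → 5
  π[x,e](ρ[e/c](S)) → 5
  (γ[x; COUNT(*)→e](S) ∪ π[x,e](ρ[e/c](S))) → 9
  π[x]((γ[x; COUNT(*)→e](S) ∪ π[x,e](ρ[e/c](S)))) → 9

== RESULT ==
x
p
p
q
q
r
r
r
s
s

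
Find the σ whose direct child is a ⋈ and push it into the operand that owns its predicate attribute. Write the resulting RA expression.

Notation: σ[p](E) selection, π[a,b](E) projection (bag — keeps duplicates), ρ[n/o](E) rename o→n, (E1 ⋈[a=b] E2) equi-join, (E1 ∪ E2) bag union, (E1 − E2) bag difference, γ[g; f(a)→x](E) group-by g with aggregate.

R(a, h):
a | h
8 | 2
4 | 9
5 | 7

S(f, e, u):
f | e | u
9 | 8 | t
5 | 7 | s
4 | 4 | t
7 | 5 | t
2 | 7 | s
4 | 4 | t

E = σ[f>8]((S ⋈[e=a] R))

σ filters on f, owned by the left side.
E' = (σ[f>8](S) ⋈[e=a] R)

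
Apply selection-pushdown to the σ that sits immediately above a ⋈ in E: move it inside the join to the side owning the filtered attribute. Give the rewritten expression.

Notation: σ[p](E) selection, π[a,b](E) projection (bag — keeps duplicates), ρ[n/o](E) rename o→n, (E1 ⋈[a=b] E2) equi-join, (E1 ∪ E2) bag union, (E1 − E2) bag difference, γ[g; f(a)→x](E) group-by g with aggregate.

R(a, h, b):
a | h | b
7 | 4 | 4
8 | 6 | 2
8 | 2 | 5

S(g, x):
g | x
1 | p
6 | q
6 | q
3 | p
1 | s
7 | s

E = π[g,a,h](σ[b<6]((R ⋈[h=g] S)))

σ filters on b, owned by the left side.
E' = π[g,a,h]((σ[b<6](R) ⋈[h=g] S))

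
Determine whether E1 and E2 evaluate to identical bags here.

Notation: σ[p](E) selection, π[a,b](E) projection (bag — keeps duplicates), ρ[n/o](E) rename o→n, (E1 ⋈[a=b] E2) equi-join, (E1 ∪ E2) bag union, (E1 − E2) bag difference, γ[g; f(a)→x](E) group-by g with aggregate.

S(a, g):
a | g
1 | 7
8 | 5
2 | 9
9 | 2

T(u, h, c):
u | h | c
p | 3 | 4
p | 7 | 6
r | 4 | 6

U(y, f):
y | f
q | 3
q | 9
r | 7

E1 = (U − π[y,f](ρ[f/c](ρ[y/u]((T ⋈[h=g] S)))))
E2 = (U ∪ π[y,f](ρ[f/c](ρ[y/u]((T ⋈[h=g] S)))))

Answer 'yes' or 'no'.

E1 row counts bottom-up:
  U → 3
  T → 3
  S → 4
  (T ⋈[h=g] S) → 1
  ρ[y/u]((T ⋈[h=g] S)) → 1
  ρ[f/c](ρ[y/u]((T ⋈[h=g] S))) → 1
  π[y,f](ρ[f/c](ρ[y/u]((T ⋈[h=g] S)))) → 1
  (U − π[y,f](ρ[f/c](ρ[y/u]((T ⋈[h=g] S))))) → 3
E2 row counts bottom-up:
  U → 3
  T → 3
  S → 4
  (T ⋈[h=g] S) → 1
  ρ[y/u]((T ⋈[h=g] S)) → 1
  ρ[f/c](ρ[y/u]((T ⋈[h=g] S))) → 1
  π[y,f](ρ[f/c](ρ[y/u]((T ⋈[h=g] S)))) → 1
  (U ∪ π[y,f](ρ[f/c](ρ[y/u]((T ⋈[h=g] S))))) → 4

E1 result:
y | f
q | 3
q | 9
r | 7
E2 result:
y | f
p | 6
q | 3
q | 9
r | 7
Witness: ('p', 6) appears 0× in E1 but 1× in E2.

no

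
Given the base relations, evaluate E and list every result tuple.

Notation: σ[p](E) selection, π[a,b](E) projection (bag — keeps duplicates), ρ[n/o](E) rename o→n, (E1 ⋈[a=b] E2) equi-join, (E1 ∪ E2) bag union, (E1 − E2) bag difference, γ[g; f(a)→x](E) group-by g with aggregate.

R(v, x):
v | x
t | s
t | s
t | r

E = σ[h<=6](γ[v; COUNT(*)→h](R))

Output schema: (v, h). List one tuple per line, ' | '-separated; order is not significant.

Stepwise |·|:
  R → 3
  γ[v; COUNT(*)→h](R) → 1
  σ[h<=6](γ[v; COUNT(*)→h](R)) → 1

== RESULT ==
v | h
t | 3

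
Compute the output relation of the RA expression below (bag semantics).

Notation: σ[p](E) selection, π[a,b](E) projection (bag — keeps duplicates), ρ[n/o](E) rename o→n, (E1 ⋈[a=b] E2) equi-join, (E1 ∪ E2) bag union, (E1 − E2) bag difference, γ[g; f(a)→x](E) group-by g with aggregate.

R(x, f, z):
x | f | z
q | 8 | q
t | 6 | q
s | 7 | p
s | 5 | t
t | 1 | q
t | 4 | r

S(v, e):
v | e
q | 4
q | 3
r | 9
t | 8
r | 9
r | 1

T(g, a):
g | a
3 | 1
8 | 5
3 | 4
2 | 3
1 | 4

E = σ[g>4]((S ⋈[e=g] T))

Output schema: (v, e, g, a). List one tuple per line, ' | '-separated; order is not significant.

Stepwise |·|:
  S → 6
  T → 5
  (S ⋈[e=g] T) → 4
  σ[g>4]((S ⋈[e=g] T)) → 1

== RESULT ==
v | e | g | a
t | 8 | 8 | 5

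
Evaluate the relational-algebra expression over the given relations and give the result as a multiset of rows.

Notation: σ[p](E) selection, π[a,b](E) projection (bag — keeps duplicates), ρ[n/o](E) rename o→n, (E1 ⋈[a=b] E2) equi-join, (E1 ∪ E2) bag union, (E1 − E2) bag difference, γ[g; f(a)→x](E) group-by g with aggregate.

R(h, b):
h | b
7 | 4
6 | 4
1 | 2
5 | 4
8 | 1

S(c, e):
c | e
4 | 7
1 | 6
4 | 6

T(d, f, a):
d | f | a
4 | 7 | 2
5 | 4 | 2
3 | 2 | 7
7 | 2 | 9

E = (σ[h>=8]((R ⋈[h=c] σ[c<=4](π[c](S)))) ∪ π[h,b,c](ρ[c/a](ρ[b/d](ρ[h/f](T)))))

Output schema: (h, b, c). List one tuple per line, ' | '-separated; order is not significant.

Per-node cardinality:
  R → 5
  S → 3
  π[c](S) → 3
  σ[c<=4](π[c](S)) → 3
  (R ⋈[h=c] σ[c<=4](π[c](S))) → 1
  σ[h>=8]((R ⋈[h=c] σ[c<=4](π[c](S)))) → 0
  T → 4
  ρ[h/f](T) → 4
  ρ[b/d](ρ[h/f](T)) → 4
  ρ[c/a](ρ[b/d](ρ[h/f](T))) → 4
  π[h,b,c](ρ[c/a](ρ[b/d](ρ[h/f](T)))) → 4
  (σ[h>=8]((R ⋈[h=c] σ[c<=4](π[c](S)))) ∪ π[h,b,c](ρ[c/a](ρ[b/d](ρ[h/f](T))))) → 4

== RESULT ==
h | b | c
2 | 3 | 7
2 | 7 | 9
4 | 5 | 2
7 | 4 | 2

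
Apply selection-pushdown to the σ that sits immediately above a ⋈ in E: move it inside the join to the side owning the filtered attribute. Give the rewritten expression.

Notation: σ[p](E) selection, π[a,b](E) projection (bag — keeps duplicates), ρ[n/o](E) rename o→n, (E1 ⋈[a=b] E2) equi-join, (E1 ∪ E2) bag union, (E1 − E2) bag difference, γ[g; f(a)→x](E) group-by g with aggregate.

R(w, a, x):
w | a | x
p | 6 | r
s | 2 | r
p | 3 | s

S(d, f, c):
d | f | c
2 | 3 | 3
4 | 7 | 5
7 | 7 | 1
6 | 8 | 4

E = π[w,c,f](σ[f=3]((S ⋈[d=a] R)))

σ filters on f, owned by the left side.
E' = π[w,c,f]((σ[f=3](S) ⋈[d=a] R))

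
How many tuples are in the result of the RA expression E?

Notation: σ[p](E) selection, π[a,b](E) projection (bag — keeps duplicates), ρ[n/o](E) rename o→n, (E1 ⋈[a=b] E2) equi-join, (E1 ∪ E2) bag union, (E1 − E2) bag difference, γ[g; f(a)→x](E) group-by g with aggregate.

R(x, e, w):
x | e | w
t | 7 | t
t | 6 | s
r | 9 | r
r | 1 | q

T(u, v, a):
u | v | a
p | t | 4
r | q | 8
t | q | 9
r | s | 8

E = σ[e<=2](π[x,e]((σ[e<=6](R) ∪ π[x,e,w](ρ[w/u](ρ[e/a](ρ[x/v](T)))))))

Per-node cardinality:
  R → 4
  σ[e<=6](R) → 2
  T → 4
  ρ[x/v](T) → 4
  ρ[e/a](ρ[x/v](T)) → 4
  ρ[w/u](ρ[e/a](ρ[x/v](T))) → 4
  π[x,e,w](ρ[w/u](ρ[e/a](ρ[x/v](T)))) → 4
  (σ[e<=6](R) ∪ π[x,e,w](ρ[w/u](ρ[e/a](ρ[x/v](T))))) → 6
  π[x,e]((σ[e<=6](R) ∪ π[x,e,w](ρ[w/u](ρ[e/a](ρ[x/v](T)))))) → 6
  σ[e<=2](π[x,e]((σ[e<=6](R) ∪ π[x,e,w](ρ[w/u](ρ[e/a](ρ[x/v](T))))))) → 1

|E| = 1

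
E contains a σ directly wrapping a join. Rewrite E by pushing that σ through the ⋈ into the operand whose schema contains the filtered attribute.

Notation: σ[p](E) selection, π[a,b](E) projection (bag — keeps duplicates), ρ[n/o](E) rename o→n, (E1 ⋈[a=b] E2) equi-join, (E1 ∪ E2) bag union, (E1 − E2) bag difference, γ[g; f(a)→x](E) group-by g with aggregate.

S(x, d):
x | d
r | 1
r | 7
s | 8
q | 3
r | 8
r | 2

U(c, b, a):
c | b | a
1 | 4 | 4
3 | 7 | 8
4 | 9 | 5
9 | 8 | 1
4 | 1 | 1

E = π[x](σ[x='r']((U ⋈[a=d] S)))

σ filters on x, owned by the right side.
E' = π[x]((U ⋈[a=d] σ[x='r'](S)))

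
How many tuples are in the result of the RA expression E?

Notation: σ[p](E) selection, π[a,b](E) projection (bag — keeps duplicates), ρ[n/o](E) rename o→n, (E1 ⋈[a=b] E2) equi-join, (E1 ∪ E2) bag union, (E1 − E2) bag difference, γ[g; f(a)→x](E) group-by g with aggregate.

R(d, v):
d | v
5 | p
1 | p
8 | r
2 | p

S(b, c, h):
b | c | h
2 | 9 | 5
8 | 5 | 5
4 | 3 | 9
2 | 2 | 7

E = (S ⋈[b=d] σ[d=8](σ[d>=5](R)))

Row counts bottom-up:
  S → 4
  R → 4
  σ[d>=5](R) → 2
  σ[d=8](σ[d>=5](R)) → 1
  (S ⋈[b=d] σ[d=8](σ[d>=5](R))) → 1

|E| = 1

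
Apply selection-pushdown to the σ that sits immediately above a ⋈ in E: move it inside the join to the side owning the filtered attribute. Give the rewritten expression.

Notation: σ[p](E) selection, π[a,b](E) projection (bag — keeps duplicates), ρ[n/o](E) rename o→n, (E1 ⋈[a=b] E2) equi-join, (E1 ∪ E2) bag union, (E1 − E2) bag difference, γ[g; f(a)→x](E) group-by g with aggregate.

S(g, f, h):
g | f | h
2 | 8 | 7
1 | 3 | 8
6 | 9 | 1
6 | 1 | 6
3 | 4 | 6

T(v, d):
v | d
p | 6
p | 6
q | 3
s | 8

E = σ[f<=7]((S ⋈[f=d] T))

σ filters on f, owned by the left side.
E' = (σ[f<=7](S) ⋈[f=d] T)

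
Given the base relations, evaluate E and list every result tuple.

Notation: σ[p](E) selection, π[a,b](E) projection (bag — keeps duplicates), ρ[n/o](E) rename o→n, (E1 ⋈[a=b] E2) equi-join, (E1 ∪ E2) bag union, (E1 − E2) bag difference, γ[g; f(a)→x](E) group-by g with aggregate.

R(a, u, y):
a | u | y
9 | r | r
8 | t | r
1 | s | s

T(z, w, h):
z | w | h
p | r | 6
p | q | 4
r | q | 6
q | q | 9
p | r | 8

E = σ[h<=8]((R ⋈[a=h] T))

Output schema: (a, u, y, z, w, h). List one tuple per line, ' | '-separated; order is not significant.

Subexpression sizes:
  R → 3
  T → 5
  (R ⋈[a=h] T) → 2
  σ[h<=8]((R ⋈[a=h] T)) → 1

== RESULT ==
a | u | y | z | w | h
8 | t | r | p | r | 8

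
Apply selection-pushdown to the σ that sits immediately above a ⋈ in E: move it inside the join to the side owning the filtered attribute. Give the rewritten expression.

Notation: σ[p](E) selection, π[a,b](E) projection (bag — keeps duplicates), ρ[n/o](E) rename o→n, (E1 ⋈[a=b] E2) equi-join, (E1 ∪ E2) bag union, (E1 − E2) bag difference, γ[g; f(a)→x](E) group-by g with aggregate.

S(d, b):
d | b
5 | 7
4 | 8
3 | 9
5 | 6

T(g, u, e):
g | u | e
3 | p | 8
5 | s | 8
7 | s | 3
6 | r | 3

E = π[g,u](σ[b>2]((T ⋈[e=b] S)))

σ filters on b, owned by the right side.
E' = π[g,u]((T ⋈[e=b] σ[b>2](S)))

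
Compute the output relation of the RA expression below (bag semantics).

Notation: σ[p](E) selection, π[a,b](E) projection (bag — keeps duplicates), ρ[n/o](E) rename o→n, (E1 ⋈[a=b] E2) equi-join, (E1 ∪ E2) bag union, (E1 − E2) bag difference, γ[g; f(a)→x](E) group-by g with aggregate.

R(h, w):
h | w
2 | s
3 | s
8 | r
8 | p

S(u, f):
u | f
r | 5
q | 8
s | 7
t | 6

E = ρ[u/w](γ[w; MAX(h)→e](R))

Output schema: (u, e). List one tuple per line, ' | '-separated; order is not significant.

Per-node cardinality:
  R → 4
  γ[w; MAX(h)→e](R) → 3
  ρ[u/w](γ[w; MAX(h)→e](R)) → 3

== RESULT ==
u | e
p | 8
r | 8
s | 3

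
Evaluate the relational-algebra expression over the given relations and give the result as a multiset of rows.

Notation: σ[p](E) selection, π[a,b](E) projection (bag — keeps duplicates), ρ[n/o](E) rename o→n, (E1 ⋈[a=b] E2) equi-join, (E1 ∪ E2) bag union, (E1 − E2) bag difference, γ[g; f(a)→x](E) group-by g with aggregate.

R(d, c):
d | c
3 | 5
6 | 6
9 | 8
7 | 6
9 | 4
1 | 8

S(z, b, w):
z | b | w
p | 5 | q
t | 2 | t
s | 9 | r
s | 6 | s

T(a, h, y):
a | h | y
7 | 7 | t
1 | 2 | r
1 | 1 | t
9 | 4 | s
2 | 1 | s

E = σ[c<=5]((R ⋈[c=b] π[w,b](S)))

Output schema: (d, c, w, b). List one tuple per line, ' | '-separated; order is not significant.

Per-node cardinality:
  R → 6
  S → 4
  π[w,b](S) → 4
  (R ⋈[c=b] π[w,b](S)) → 3
  σ[c<=5]((R ⋈[c=b] π[w,b](S))) → 1

== RESULT ==
d | c | w | b
3 | 5 | q | 5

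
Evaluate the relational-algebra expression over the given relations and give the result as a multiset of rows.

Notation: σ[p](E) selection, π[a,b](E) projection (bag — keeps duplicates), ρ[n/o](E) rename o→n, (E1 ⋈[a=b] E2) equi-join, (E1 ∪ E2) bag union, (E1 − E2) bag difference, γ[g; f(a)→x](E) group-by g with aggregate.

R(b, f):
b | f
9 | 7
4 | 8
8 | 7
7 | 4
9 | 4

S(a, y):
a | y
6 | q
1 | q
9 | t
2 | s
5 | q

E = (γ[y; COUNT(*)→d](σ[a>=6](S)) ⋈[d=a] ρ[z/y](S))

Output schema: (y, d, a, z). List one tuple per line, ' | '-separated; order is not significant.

Row counts bottom-up:
  S → 5
  σ[a>=6](S) → 2
  γ[y; COUNT(*)→d](σ[a>=6](S)) → 2
  S → 5
  ρ[z/y](S) → 5
  (γ[y; COUNT(*)→d](σ[a>=6](S)) ⋈[d=a] ρ[z/y](S)) → 2

== RESULT ==
y | d | a | z
q | 1 | 1 | q
t | 1 | 1 | q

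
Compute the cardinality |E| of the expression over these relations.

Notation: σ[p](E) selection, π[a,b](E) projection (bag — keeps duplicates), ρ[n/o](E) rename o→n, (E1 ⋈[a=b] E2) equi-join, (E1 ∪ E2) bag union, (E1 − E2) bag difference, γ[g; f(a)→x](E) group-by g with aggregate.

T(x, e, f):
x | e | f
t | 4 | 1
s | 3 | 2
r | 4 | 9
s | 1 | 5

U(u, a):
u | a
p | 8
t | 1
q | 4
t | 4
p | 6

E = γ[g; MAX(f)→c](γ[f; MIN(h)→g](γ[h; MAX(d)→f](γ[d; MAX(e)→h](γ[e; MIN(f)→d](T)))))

Row counts bottom-up:
  T → 4
  γ[e; MIN(f)→d](T) → 3
  γ[d; MAX(e)→h](γ[e; MIN(f)→d](T)) → 3
  γ[h; MAX(d)→f](γ[d; MAX(e)→h](γ[e; MIN(f)→d](T))) → 3
  γ[f; MIN(h)→g](γ[h; MAX(d)→f](γ[d; MAX(e)→h](γ[e; MIN(f)→d](T)))) → 3
  γ[g; MAX(f)→c](γ[f; MIN(h)→g](γ[h; MAX(d)→f](γ[d; MAX(e)→h](γ[e; MIN(f)→d](T))))) → 3

|E| = 3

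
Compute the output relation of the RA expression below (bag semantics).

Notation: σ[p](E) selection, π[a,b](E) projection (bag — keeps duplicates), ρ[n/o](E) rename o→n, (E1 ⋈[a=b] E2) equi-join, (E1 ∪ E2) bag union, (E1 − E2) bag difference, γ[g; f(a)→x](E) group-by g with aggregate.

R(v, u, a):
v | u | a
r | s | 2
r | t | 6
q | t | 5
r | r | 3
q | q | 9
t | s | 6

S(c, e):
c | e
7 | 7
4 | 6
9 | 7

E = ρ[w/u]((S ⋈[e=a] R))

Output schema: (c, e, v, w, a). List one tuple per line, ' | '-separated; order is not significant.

Row counts bottom-up:
  S → 3
  R → 6
  (S ⋈[e=a] R) → 2
  ρ[w/u]((S ⋈[e=a] R)) → 2

== RESULT ==
c | e | v | w | a
4 | 6 | r | t | 6
4 | 6 | t | s | 6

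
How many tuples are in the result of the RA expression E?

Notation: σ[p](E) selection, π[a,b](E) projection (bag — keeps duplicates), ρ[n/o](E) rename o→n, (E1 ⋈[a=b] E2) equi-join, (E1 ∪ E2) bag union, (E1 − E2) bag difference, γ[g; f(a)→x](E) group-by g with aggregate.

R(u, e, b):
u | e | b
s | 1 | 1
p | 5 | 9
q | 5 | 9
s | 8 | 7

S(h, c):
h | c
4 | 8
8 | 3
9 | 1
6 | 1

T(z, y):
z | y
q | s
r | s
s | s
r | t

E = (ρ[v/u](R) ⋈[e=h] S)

Row counts bottom-up:
  R → 4
  ρ[v/u](R) → 4
  S → 4
  (ρ[v/u](R) ⋈[e=h] S) → 1

|E| = 1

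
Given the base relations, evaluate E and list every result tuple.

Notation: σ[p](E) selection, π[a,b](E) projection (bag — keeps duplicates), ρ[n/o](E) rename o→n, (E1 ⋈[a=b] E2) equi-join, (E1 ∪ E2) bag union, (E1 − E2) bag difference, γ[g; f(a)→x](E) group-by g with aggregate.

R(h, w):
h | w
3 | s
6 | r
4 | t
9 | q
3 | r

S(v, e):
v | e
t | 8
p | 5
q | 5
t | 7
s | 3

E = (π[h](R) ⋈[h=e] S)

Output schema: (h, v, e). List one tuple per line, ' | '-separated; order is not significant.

Row counts bottom-up:
  R → 5
  π[h](R) → 5
  S → 5
  (π[h](R) ⋈[h=e] S) → 2

== RESULT ==
h | v | e
3 | s | 3
3 | s | 3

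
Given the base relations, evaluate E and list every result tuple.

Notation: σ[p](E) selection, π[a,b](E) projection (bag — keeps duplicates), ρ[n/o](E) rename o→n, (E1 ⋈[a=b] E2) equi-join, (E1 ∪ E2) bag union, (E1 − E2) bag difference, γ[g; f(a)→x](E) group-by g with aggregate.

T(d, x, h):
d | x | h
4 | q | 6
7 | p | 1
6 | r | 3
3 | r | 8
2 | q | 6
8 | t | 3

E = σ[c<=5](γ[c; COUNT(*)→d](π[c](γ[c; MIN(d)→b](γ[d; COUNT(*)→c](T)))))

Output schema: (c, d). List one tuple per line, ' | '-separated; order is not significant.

Subexpression sizes:
  T → 6
  γ[d; COUNT(*)→c](T) → 6
  γ[c; MIN(d)→b](γ[d; COUNT(*)→c](T)) → 1
  π[c](γ[c; MIN(d)→b](γ[d; COUNT(*)→c](T))) → 1
  γ[c; COUNT(*)→d](π[c](γ[c; MIN(d)→b](γ[d; COUNT(*)→c](T)))) → 1
  σ[c<=5](γ[c; COUNT(*)→d](π[c](γ[c; MIN(d)→b](γ[d; COUNT(*)→c](T))))) → 1

== RESULT ==
c | d
1 | 1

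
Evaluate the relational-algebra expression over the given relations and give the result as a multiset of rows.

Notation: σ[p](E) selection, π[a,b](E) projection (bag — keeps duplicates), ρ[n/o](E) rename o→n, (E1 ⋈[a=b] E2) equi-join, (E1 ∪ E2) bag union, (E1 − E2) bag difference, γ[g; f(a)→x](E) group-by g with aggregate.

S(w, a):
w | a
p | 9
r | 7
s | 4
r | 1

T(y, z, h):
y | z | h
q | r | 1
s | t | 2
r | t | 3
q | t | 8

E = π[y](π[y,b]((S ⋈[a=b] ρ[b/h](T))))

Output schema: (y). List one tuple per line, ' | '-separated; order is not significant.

Row counts bottom-up:
  S → 4
  T → 4
  ρ[b/h](T) → 4
  (S ⋈[a=b] ρ[b/h](T)) → 1
  π[y,b]((S ⋈[a=b] ρ[b/h](T))) → 1
  π[y](π[y,b]((S ⋈[a=b] ρ[b/h](T)))) → 1

== RESULT ==
y
q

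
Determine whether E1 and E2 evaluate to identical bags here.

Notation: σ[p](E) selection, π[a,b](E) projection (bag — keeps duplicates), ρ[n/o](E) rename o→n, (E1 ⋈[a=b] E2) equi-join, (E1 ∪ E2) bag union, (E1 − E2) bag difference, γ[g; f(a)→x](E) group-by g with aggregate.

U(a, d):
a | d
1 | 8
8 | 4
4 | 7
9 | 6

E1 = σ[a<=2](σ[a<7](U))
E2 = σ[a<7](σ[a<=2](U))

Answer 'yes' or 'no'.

E1 subexpression sizes:
  U → 4
  σ[a<7](U) → 2
  σ[a<=2](σ[a<7](U)) → 1
E2 subexpression sizes:
  U → 4
  σ[a<=2](U) → 1
  σ[a<7](σ[a<=2](U)) → 1

E1 and E2 produce the same multiset:
a | d
1 | 8

yes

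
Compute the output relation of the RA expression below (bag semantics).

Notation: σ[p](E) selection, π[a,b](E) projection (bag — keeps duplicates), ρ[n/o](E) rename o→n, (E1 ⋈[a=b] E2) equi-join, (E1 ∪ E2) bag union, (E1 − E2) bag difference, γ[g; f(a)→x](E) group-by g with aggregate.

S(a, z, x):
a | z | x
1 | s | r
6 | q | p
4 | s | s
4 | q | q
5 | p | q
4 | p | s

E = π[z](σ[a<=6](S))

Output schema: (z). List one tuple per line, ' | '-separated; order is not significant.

Per-node cardinality:
  S → 6
  σ[a<=6](S) → 6
  π[z](σ[a<=6](S)) → 6

== RESULT ==
z
p
p
q
q
s
s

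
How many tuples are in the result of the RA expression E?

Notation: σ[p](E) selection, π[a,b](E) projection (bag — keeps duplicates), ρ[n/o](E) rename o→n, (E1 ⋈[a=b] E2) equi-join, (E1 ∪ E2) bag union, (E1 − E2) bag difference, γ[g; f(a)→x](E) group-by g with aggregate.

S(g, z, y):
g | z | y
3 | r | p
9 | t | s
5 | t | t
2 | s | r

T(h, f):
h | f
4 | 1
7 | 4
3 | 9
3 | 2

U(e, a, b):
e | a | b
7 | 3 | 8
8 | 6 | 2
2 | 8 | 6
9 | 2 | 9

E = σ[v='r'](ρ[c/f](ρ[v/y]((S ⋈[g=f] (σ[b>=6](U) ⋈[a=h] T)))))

Per-node cardinality:
  S → 4
  U → 4
  σ[b>=6](U) → 3
  T → 4
  (σ[b>=6](U) ⋈[a=h] T) → 2
  (S ⋈[g=f] (σ[b>=6](U) ⋈[a=h] T)) → 2
  ρ[v/y]((S ⋈[g=f] (σ[b>=6](U) ⋈[a=h] T))) → 2
  ρ[c/f](ρ[v/y]((S ⋈[g=f] (σ[b>=6](U) ⋈[a=h] T)))) → 2
  σ[v='r'](ρ[c/f](ρ[v/y]((S ⋈[g=f] (σ[b>=6](U) ⋈[a=h] T))))) → 1

|E| = 1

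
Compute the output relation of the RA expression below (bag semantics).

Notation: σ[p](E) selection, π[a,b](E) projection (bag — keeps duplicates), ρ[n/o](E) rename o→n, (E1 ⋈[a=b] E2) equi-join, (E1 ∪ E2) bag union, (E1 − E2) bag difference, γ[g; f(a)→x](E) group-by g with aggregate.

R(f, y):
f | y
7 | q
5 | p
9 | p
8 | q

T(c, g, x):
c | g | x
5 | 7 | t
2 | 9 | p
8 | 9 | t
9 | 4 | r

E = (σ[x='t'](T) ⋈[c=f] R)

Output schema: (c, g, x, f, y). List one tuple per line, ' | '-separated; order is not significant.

Row counts bottom-up:
  T → 4
  σ[x='t'](T) → 2
  R → 4
  (σ[x='t'](T) ⋈[c=f] R) → 2

== RESULT ==
c | g | x | f | y
5 | 7 | t | 5 | p
8 | 9 | t | 8 | q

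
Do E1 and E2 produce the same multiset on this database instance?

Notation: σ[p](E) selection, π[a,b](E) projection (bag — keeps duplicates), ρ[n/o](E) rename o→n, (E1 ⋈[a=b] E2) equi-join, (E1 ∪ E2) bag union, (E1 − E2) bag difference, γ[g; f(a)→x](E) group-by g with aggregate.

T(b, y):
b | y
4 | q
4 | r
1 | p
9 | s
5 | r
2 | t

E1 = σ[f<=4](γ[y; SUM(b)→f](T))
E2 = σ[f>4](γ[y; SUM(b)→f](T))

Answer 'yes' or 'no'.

E1 stepwise |·|:
  T → 6
  γ[y; SUM(b)→f](T) → 5
  σ[f<=4](γ[y; SUM(b)→f](T)) → 3
E2 stepwise |·|:
  T → 6
  γ[y; SUM(b)→f](T) → 5
  σ[f>4](γ[y; SUM(b)→f](T)) → 2

E1 result:
y | f
p | 1
q | 4
t | 2
E2 result:
y | f
r | 9
s | 9
Witness: ('s', 9) appears 0× in E1 but 1× in E2.

no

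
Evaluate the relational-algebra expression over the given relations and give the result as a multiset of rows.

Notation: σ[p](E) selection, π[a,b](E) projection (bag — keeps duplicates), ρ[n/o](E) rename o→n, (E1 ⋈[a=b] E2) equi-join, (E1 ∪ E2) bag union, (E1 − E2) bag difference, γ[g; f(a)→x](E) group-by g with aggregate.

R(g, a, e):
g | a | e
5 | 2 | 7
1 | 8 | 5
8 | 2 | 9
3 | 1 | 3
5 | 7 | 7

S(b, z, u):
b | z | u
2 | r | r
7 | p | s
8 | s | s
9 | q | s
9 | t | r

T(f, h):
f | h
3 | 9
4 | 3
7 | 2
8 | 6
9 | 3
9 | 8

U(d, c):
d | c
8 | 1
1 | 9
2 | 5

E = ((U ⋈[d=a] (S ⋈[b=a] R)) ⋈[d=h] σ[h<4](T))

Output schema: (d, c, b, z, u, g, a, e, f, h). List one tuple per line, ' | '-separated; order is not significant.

Row counts bottom-up:
  U → 3
  S → 5
  R → 5
  (S ⋈[b=a] R) → 4
  (U ⋈[d=a] (S ⋈[b=a] R)) → 3
  T → 6
  σ[h<4](T) → 3
  ((U ⋈[d=a] (S ⋈[b=a] R)) ⋈[d=h] σ[h<4](T)) → 2

== RESULT ==
d | c | b | z | u | g | a | e | f | h
2 | 5 | 2 | r | r | 5 | 2 | 7 | 7 | 2
2 | 5 | 2 | r | r | 8 | 2 | 9 | 7 | 2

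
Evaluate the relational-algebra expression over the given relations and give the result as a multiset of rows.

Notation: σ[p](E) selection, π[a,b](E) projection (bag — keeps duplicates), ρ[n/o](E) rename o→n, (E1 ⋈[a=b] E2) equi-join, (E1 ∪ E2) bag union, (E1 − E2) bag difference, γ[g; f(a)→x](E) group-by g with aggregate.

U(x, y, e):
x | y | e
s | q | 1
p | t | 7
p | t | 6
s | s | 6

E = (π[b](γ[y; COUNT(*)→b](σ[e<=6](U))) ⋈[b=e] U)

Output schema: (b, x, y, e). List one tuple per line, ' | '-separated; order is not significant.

Per-node cardinality:
  U → 4
  σ[e<=6](U) → 3
  γ[y; COUNT(*)→b](σ[e<=6](U)) → 3
  π[b](γ[y; COUNT(*)→b](σ[e<=6](U))) → 3
  U → 4
  (π[b](γ[y; COUNT(*)→b](σ[e<=6](U))) ⋈[b=e] U) → 3

== RESULT ==
b | x | y | e
1 | s | q | 1
1 | s | q | 1
1 | s | q | 1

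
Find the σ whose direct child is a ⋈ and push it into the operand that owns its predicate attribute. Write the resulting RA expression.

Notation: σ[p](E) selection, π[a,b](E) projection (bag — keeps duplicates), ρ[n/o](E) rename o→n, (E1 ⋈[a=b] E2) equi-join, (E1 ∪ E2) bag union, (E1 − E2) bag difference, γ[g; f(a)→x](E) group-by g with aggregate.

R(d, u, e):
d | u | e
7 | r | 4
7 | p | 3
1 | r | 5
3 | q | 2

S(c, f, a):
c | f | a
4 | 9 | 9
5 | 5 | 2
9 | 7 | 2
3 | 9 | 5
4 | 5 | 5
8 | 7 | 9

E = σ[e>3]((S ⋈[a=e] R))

σ filters on e, owned by the right side.
E' = (S ⋈[a=e] σ[e>3](R))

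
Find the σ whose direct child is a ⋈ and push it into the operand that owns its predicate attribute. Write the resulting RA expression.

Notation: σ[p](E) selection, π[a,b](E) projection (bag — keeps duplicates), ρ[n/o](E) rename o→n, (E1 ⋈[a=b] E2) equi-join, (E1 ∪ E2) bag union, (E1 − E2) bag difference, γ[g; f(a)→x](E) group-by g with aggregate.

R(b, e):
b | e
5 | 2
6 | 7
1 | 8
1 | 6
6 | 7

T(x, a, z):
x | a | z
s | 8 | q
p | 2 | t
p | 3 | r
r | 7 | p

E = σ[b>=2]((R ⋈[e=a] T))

σ filters on b, owned by the left side.
E' = (σ[b>=2](R) ⋈[e=a] T)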